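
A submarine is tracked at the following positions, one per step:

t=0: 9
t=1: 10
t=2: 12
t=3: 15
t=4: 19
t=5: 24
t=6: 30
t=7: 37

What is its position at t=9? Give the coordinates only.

54

Taking differences between consecutive positions: +1, +2, +3, +4, +5, +6, +7. These grow by +1 each step.
step 8: 37 + 8 → 45
step 9: 45 + 9 → 54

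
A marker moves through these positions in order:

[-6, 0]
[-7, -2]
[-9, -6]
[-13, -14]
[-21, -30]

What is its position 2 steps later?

[-69, -126]

The jumps are [-1, -2], [-2, -4], [-4, -8], [-8, -16] — a geometric progression with ratio 2.
step 5: [-21, -30] + [-16, -32] → [-37, -62]
step 6: [-37, -62] + [-32, -64] → [-69, -126]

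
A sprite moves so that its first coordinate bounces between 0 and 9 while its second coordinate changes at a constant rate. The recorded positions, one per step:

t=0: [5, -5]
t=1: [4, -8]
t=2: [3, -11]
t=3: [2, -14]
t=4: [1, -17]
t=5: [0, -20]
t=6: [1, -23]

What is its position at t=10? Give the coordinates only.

The first coordinate reflects between 0 and 9, moving 1 per step.
  step 7: 1 → 2
  step 8: 2 → 3
  step 9: 3 → 4
  step 10: 4 → 5
The second coordinate changes by -3 each step: at step 10 it is -35.

[5, -35]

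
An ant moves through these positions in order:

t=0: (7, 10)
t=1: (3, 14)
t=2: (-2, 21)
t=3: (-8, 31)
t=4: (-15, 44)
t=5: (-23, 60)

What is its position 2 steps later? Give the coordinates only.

Taking differences between consecutive positions: (-4, +4), (-5, +7), (-6, +10), (-7, +13), (-8, +16). These grow by (-1, +3) each step.
step 6: (-23, 60) + (-9, +19) → (-32, 79)
step 7: (-32, 79) + (-10, +22) → (-42, 101)

(-42, 101)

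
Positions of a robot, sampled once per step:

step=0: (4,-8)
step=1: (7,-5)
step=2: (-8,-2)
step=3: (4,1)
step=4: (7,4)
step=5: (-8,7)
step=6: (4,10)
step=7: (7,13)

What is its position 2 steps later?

First: cycles through 4, 7, -8 every 3 steps. Step 9 lands at position 0 of the cycle → 4.
Second: linear, +3 per step → 19 at step 9.

(4,19)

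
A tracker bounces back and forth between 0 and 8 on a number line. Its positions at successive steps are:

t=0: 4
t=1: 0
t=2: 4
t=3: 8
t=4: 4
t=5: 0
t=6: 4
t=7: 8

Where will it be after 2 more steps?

The value travels 4 per step and bounces off the walls at 0 and 8.
  step 8: 8 → 4
  step 9: 4 → 0

0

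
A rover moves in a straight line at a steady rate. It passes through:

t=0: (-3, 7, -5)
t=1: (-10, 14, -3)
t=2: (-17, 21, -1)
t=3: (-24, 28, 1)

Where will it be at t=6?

The position changes by (-7, +7, +2) every step.
step 4: (-24, 28, 1) + (-7, +7, +2) → (-31, 35, 3)
step 5: (-31, 35, 3) + (-7, +7, +2) → (-38, 42, 5)
step 6: (-38, 42, 5) + (-7, +7, +2) → (-45, 49, 7)

(-45, 49, 7)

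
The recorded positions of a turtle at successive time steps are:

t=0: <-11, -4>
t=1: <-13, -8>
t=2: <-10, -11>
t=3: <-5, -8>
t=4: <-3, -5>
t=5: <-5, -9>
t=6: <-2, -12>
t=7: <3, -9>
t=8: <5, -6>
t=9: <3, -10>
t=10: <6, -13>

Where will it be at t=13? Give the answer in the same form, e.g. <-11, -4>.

<11, -11>

Step-to-step displacements: <-2, -4>, <+3, -3>, <+5, +3>, <+2, +3>, <-2, -4>, <+3, -3>, <+5, +3>, <+2, +3>, <-2, -4>, <+3, -3> — a repeating cycle of length 4.
step 11: apply <+5, +3> → <11, -10>
step 12: apply <+2, +3> → <13, -7>
step 13: apply <-2, -4> → <11, -11>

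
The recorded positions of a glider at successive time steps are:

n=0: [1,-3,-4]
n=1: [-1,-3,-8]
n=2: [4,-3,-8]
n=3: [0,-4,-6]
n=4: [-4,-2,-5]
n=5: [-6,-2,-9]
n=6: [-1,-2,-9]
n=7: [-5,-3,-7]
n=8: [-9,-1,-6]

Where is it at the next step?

[-11,-1,-10]

The moves between consecutive positions are [-2,+0,-4], [+5,+0,+0], [-4,-1,+2], [-4,+2,+1], [-2,+0,-4], [+5,+0,+0], [-4,-1,+2], [-4,+2,+1]; they repeat the 4-cycle [[-2,+0,-4], [+5,+0,+0], [-4,-1,+2], [-4,+2,+1]].
step 9: apply [-2,+0,-4] → [-11,-1,-10]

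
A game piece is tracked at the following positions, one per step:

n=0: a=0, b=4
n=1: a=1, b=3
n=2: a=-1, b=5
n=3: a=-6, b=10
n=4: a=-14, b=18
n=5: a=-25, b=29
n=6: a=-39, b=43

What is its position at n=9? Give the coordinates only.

a=-99, b=103

Taking differences between consecutive positions: (+1,-1), (-2,+2), (-5,+5), (-8,+8), (-11,+11), (-14,+14). These grow by (-3,+3) each step.
step 7: a=-39, b=43 + (-17,+17) → a=-56, b=60
step 8: a=-56, b=60 + (-20,+20) → a=-76, b=80
step 9: a=-76, b=80 + (-23,+23) → a=-99, b=103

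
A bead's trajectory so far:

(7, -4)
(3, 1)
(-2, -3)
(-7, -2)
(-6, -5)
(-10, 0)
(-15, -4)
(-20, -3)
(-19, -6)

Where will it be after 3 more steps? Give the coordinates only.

(-33, -4)

Step-to-step displacements: (-4, +5), (-5, -4), (-5, +1), (+1, -3), (-4, +5), (-5, -4), (-5, +1), (+1, -3) — a repeating cycle of length 4.
step 9: apply (-4, +5) → (-23, -1)
step 10: apply (-5, -4) → (-28, -5)
step 11: apply (-5, +1) → (-33, -4)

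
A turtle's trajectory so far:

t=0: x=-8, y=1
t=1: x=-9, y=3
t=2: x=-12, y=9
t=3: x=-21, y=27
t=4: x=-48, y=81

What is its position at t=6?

x=-372, y=729

The jumps are (-1, +2), (-3, +6), (-9, +18), (-27, +54) — a geometric progression with ratio 3.
step 5: x=-48, y=81 + (-81, +162) → x=-129, y=243
step 6: x=-129, y=243 + (-243, +486) → x=-372, y=729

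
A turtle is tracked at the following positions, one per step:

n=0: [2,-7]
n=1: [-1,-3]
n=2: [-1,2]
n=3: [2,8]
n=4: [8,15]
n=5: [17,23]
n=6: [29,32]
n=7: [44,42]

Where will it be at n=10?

[107,78]

Successive displacements: [-3,+4], [+0,+5], [+3,+6], [+6,+7], [+9,+8], [+12,+9], [+15,+10] — each changes by [+3,+1].
step 8: [44,42] + [+18,+11] → [62,53]
step 9: [62,53] + [+21,+12] → [83,65]
step 10: [83,65] + [+24,+13] → [107,78]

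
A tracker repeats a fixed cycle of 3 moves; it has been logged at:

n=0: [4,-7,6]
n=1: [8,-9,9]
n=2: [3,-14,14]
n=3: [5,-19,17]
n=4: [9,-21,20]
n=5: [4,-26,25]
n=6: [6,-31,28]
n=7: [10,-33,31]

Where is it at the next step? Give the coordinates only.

[5,-38,36]

Step-to-step displacements: [+4,-2,+3], [-5,-5,+5], [+2,-5,+3], [+4,-2,+3], [-5,-5,+5], [+2,-5,+3], [+4,-2,+3] — a repeating cycle of length 3.
step 8: apply [-5,-5,+5] → [5,-38,36]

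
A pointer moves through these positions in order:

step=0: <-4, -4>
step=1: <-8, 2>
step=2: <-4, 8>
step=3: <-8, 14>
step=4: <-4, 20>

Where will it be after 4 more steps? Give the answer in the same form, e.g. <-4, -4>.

First: cycles through -4, -8 every 2 steps. Step 8 lands at position 0 of the cycle → -4.
Second: linear, +6 per step → 44 at step 8.

<-4, 44>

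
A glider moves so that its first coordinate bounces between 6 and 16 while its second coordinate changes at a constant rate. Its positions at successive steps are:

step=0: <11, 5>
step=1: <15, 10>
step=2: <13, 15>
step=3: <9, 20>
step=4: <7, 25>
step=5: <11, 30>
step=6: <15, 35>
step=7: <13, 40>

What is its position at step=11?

<15, 60>

The first coordinate reflects between 6 and 16, moving 4 per step.
  step 8: 13 → 9
  step 9: 9 → 7
  step 10: 7 → 11
  step 11: 11 → 15
The second coordinate changes by +5 each step: at step 11 it is 60.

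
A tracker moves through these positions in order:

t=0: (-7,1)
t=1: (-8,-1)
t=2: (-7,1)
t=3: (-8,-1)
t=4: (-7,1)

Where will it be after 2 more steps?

(-7,1)

The jumps are (-1,-2), (+1,+2), (-1,-2), (+1,+2) — a geometric progression with ratio -1.
step 5: (-7,1) + (-1,-2) → (-8,-1)
step 6: (-8,-1) + (+1,+2) → (-7,1)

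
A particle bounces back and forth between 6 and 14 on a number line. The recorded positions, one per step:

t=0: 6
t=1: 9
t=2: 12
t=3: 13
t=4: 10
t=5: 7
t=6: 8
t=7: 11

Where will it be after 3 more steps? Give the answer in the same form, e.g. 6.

8

The value travels 3 per step and bounces off the walls at 6 and 14.
  step 8: 11 → 14
  step 9: 14 → 11
  step 10: 11 → 8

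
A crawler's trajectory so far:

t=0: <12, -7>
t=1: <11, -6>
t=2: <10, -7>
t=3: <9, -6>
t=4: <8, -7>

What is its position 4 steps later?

<4, -7>

The first coordinate changes by -1 each step, so at step 8 it is 12 + 8·(-1) = 4.
The second coordinate repeats the cycle [-7, -6] with period 2; step 8 mod 2 = 0, giving -7.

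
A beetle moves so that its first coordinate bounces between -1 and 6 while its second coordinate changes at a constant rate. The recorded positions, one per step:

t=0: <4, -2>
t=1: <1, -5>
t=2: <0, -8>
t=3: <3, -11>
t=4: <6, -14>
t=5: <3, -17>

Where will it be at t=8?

<4, -26>

The first coordinate reflects between -1 and 6, moving 3 per step.
  step 6: 3 → 0
  step 7: 0 → 1
  step 8: 1 → 4
The second coordinate changes by -3 each step: at step 8 it is -26.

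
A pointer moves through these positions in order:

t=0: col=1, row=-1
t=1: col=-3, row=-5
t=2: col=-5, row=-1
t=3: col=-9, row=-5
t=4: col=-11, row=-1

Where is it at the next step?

Differencing gives (-4, -4), (-2, +4), (-4, -4), (-2, +4). This is the pattern (-4, -4), (-2, +4) repeated.
step 5: apply (-4, -4) → col=-15, row=-5

col=-15, row=-5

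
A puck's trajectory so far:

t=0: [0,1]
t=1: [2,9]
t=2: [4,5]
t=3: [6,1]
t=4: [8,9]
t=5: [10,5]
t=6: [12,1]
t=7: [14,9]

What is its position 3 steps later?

The first coordinate changes by +2 each step, so at step 10 it is 0 + 10·(2) = 20.
The second coordinate repeats the cycle [1, 9, 5] with period 3; step 10 mod 3 = 1, giving 9.

[20,9]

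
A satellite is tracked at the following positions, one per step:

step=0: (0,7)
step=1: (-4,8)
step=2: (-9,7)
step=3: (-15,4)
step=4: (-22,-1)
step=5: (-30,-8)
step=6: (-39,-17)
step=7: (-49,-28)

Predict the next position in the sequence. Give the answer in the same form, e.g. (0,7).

First differences are (-4,+1), (-5,-1), (-6,-3), (-7,-5), (-8,-7), (-9,-9), (-10,-11); their common second difference is (-1,-2) (constant acceleration).
step 8: (-49,-28) + (-11,-13) → (-60,-41)

(-60,-41)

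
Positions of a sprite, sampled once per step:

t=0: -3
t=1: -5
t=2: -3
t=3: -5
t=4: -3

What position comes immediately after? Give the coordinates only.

-5

Consecutive displacements -2, +2, -2, +2 scale by a factor of -1 each step.
step 5: -3 − 2 → -5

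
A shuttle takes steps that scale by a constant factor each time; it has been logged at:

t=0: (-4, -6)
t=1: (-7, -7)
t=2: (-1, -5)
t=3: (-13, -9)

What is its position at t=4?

Step-to-step displacements: (-3, -1), (+6, +2), (-12, -4); each is -2× the previous.
step 4: (-13, -9) + (+24, +8) → (11, -1)

(11, -1)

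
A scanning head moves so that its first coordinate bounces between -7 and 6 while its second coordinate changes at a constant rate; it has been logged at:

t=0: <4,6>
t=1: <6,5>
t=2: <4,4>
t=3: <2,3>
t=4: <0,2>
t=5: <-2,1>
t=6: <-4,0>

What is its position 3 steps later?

<-4,-3>

The first coordinate reflects between -7 and 6, moving 2 per step.
  step 7: -4 → -6
  step 8: -6 → -6
  step 9: -6 → -4
The second coordinate changes by -1 each step: at step 9 it is -3.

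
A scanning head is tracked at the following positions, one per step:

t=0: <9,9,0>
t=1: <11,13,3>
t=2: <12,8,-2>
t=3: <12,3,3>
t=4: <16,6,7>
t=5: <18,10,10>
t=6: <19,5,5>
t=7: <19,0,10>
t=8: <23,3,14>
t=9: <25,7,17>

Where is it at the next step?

<26,2,12>

The moves between consecutive positions are <+2,+4,+3>, <+1,-5,-5>, <+0,-5,+5>, <+4,+3,+4>, <+2,+4,+3>, <+1,-5,-5>, <+0,-5,+5>, <+4,+3,+4>, <+2,+4,+3>; they repeat the 4-cycle [<+2,+4,+3>, <+1,-5,-5>, <+0,-5,+5>, <+4,+3,+4>].
step 10: apply <+1,-5,-5> → <26,2,12>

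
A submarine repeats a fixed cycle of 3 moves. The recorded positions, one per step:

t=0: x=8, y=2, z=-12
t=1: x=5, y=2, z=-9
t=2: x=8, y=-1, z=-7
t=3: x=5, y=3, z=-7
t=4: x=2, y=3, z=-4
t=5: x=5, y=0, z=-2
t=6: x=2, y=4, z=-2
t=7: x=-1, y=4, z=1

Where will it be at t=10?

Step-to-step displacements: (-3,+0,+3), (+3,-3,+2), (-3,+4,+0), (-3,+0,+3), (+3,-3,+2), (-3,+4,+0), (-3,+0,+3) — a repeating cycle of length 3.
step 8: apply (+3,-3,+2) → x=2, y=1, z=3
step 9: apply (-3,+4,+0) → x=-1, y=5, z=3
step 10: apply (-3,+0,+3) → x=-4, y=5, z=6

x=-4, y=5, z=6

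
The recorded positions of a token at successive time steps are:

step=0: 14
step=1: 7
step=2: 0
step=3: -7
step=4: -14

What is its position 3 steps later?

-35

Constant displacement of -7 per step.
step 5: -14 − 7 → -21
step 6: -21 − 7 → -28
step 7: -28 − 7 → -35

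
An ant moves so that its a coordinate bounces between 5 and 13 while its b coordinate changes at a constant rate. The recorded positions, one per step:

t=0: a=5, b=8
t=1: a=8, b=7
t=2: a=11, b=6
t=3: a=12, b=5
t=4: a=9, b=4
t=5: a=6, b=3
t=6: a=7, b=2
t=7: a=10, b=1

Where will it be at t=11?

a=6, b=-3

The a coordinate travels 3 per step and bounces off the walls at 5 and 13.
  step 8: 10 → 13
  step 9: 13 → 10
  step 10: 10 → 7
  step 11: 7 → 6
The b coordinate changes by -1 each step: at step 11 it is -3.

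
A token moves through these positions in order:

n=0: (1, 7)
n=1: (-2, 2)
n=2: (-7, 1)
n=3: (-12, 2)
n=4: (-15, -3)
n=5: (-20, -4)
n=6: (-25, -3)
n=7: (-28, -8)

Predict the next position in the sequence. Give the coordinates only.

The moves between consecutive positions are (-3, -5), (-5, -1), (-5, +1), (-3, -5), (-5, -1), (-5, +1), (-3, -5); they repeat the 3-cycle [(-3, -5), (-5, -1), (-5, +1)].
step 8: apply (-5, -1) → (-33, -9)

(-33, -9)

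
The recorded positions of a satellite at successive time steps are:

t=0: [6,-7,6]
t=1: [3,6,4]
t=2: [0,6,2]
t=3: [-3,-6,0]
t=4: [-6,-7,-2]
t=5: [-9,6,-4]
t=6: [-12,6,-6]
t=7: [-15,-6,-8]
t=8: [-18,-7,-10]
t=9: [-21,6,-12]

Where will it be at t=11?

First: linear, -3 per step → -27 at step 11.
Second: cycles through -7, 6, 6, -6 every 4 steps. Step 11 lands at position 3 of the cycle → -6.
Third: linear, -2 per step → -16 at step 11.

[-27,-6,-16]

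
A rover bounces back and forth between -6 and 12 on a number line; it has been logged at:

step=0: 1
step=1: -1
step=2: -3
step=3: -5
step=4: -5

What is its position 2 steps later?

-1

The value reflects between -6 and 12, moving 2 per step.
  step 5: -5 → -3
  step 6: -3 → -1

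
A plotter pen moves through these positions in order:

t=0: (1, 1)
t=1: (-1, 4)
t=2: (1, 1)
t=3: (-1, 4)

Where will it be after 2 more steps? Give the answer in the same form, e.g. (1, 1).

The jumps are (-2, +3), (+2, -3), (-2, +3) — a geometric progression with ratio -1.
step 4: (-1, 4) + (+2, -3) → (1, 1)
step 5: (1, 1) + (-2, +3) → (-1, 4)

(-1, 4)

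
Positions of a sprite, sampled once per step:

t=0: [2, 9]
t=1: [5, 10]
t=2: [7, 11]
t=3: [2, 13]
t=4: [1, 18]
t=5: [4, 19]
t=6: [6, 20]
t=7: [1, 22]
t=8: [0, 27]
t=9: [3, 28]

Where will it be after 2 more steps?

[0, 31]

Differencing gives [+3, +1], [+2, +1], [-5, +2], [-1, +5], [+3, +1], [+2, +1], [-5, +2], [-1, +5], [+3, +1]. This is the pattern [+3, +1], [+2, +1], [-5, +2], [-1, +5] repeated.
step 10: apply [+2, +1] → [5, 29]
step 11: apply [-5, +2] → [0, 31]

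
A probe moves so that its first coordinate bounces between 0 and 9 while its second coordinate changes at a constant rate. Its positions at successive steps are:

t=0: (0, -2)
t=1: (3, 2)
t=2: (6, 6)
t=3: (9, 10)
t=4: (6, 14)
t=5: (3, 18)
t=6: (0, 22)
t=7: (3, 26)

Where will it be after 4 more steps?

(3, 42)

The first coordinate travels 3 per step and bounces off the walls at 0 and 9.
  step 8: 3 → 6
  step 9: 6 → 9
  step 10: 9 → 6
  step 11: 6 → 3
The second coordinate changes by +4 each step: at step 11 it is 42.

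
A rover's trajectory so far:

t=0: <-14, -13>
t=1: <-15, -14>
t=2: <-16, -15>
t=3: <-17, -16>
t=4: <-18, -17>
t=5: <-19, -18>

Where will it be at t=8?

<-22, -21>

Constant displacement of <-1, -1> per step.
step 6: <-19, -18> + <-1, -1> → <-20, -19>
step 7: <-20, -19> + <-1, -1> → <-21, -20>
step 8: <-21, -20> + <-1, -1> → <-22, -21>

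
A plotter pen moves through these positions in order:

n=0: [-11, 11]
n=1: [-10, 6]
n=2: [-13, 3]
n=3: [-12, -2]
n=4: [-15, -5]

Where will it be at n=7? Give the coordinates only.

[-16, -18]

Differencing gives [+1, -5], [-3, -3], [+1, -5], [-3, -3]. This is the pattern [+1, -5], [-3, -3] repeated.
step 5: apply [+1, -5] → [-14, -10]
step 6: apply [-3, -3] → [-17, -13]
step 7: apply [+1, -5] → [-16, -18]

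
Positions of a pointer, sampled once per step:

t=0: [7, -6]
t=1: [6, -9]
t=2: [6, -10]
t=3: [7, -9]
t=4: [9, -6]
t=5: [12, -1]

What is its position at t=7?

Taking differences between consecutive positions: [-1, -3], [+0, -1], [+1, +1], [+2, +3], [+3, +5]. These grow by [+1, +2] each step.
step 6: [12, -1] + [+4, +7] → [16, 6]
step 7: [16, 6] + [+5, +9] → [21, 15]

[21, 15]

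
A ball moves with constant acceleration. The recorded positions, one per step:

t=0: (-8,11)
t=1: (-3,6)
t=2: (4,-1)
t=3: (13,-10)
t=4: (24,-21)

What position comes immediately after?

Successive displacements: (+5,-5), (+7,-7), (+9,-9), (+11,-11) — each changes by (+2,-2).
step 5: (24,-21) + (+13,-13) → (37,-34)

(37,-34)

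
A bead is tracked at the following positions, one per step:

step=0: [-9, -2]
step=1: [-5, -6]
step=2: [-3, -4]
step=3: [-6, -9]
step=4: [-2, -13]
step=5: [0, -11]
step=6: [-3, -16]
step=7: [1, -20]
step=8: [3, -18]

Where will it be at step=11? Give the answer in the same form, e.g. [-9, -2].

[6, -25]

Differencing gives [+4, -4], [+2, +2], [-3, -5], [+4, -4], [+2, +2], [-3, -5], [+4, -4], [+2, +2]. This is the pattern [+4, -4], [+2, +2], [-3, -5] repeated.
step 9: apply [-3, -5] → [0, -23]
step 10: apply [+4, -4] → [4, -27]
step 11: apply [+2, +2] → [6, -25]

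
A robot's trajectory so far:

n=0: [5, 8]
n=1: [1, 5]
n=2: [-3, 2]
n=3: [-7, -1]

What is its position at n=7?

The position changes by [-4, -3] every step.
step 4: [-7, -1] + [-4, -3] → [-11, -4]
step 5: [-11, -4] + [-4, -3] → [-15, -7]
step 6: [-15, -7] + [-4, -3] → [-19, -10]
step 7: [-19, -10] + [-4, -3] → [-23, -13]

[-23, -13]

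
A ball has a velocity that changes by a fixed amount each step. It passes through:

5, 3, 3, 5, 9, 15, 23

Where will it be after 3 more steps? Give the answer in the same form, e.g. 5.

First differences are -2, +0, +2, +4, +6, +8; their common second difference is +2 (constant acceleration).
step 7: 23 + 10 → 33
step 8: 33 + 12 → 45
step 9: 45 + 14 → 59

59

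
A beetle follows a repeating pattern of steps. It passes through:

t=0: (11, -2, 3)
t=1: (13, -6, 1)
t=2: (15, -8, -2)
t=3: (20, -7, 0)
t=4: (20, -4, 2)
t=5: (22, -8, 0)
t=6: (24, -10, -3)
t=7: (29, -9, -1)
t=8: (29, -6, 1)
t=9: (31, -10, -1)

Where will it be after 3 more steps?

(38, -8, 0)

The moves between consecutive positions are (+2, -4, -2), (+2, -2, -3), (+5, +1, +2), (+0, +3, +2), (+2, -4, -2), (+2, -2, -3), (+5, +1, +2), (+0, +3, +2), (+2, -4, -2); they repeat the 4-cycle [(+2, -4, -2), (+2, -2, -3), (+5, +1, +2), (+0, +3, +2)].
step 10: apply (+2, -2, -3) → (33, -12, -4)
step 11: apply (+5, +1, +2) → (38, -11, -2)
step 12: apply (+0, +3, +2) → (38, -8, 0)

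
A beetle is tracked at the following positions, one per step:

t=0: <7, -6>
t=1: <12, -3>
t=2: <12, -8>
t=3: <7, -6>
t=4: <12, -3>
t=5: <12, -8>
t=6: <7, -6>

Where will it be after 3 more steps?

Differencing gives <+5, +3>, <+0, -5>, <-5, +2>, <+5, +3>, <+0, -5>, <-5, +2>. This is the pattern <+5, +3>, <+0, -5>, <-5, +2> repeated.
step 7: apply <+5, +3> → <12, -3>
step 8: apply <+0, -5> → <12, -8>
step 9: apply <-5, +2> → <7, -6>

<7, -6>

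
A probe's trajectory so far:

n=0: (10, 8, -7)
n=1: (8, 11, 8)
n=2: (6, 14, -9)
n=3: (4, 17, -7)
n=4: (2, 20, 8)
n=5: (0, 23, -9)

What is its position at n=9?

The first coordinate changes by -2 each step, so at step 9 it is 10 + 9·(-2) = -8.
The second coordinate changes by +3 each step, so at step 9 it is 8 + 9·(3) = 35.
The third coordinate repeats the cycle [-7, 8, -9] with period 3; step 9 mod 3 = 0, giving -7.

(-8, 35, -7)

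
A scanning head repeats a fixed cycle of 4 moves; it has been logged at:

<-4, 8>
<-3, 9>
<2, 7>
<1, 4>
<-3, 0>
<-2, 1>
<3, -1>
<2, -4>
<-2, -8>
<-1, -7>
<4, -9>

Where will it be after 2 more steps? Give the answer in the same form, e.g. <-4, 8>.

Step-to-step displacements: <+1, +1>, <+5, -2>, <-1, -3>, <-4, -4>, <+1, +1>, <+5, -2>, <-1, -3>, <-4, -4>, <+1, +1>, <+5, -2> — a repeating cycle of length 4.
step 11: apply <-1, -3> → <3, -12>
step 12: apply <-4, -4> → <-1, -16>

<-1, -16>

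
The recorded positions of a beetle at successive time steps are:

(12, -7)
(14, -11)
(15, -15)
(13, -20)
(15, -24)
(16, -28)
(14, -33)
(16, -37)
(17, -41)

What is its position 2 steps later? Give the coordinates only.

(17, -50)

Differencing gives (+2, -4), (+1, -4), (-2, -5), (+2, -4), (+1, -4), (-2, -5), (+2, -4), (+1, -4). This is the pattern (+2, -4), (+1, -4), (-2, -5) repeated.
step 9: apply (-2, -5) → (15, -46)
step 10: apply (+2, -4) → (17, -50)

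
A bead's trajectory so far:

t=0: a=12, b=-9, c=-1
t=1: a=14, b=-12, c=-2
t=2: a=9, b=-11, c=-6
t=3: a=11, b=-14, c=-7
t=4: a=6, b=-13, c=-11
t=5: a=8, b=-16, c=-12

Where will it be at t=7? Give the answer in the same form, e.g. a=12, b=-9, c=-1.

a=5, b=-18, c=-17

Differencing gives (+2,-3,-1), (-5,+1,-4), (+2,-3,-1), (-5,+1,-4), (+2,-3,-1). This is the pattern (+2,-3,-1), (-5,+1,-4) repeated.
step 6: apply (-5,+1,-4) → a=3, b=-15, c=-16
step 7: apply (+2,-3,-1) → a=5, b=-18, c=-17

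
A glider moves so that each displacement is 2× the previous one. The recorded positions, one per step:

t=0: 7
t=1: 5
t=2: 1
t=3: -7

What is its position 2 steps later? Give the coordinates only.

The jumps are -2, -4, -8 — a geometric progression with ratio 2.
step 4: -7 − 16 → -23
step 5: -23 − 32 → -55

-55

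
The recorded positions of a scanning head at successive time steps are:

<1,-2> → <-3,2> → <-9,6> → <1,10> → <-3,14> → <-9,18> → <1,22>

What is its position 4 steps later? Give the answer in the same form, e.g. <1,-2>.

<-3,38>

The first coordinate repeats the cycle [1, -3, -9] with period 3; step 10 mod 3 = 1, giving -3.
The second coordinate changes by +4 each step, so at step 10 it is -2 + 10·(4) = 38.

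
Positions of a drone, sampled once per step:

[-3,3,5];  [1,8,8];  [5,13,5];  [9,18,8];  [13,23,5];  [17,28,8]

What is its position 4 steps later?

The first coordinate changes by +4 each step, so at step 9 it is -3 + 9·(4) = 33.
The second coordinate changes by +5 each step, so at step 9 it is 3 + 9·(5) = 48.
The third coordinate repeats the cycle [5, 8] with period 2; step 9 mod 2 = 1, giving 8.

[33,48,8]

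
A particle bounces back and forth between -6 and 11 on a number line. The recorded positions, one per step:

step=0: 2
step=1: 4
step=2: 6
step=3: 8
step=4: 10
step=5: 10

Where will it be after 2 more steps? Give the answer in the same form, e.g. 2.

The value travels 2 per step and bounces off the walls at -6 and 11.
  step 6: 10 → 8
  step 7: 8 → 6

6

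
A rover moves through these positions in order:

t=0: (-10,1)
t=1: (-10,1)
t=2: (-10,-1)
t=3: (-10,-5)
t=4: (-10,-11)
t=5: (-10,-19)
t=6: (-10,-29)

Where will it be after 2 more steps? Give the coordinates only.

(-10,-55)

First differences are (+0,+0), (+0,-2), (+0,-4), (+0,-6), (+0,-8), (+0,-10); their common second difference is (+0,-2) (constant acceleration).
step 7: (-10,-29) + (+0,-12) → (-10,-41)
step 8: (-10,-41) + (+0,-14) → (-10,-55)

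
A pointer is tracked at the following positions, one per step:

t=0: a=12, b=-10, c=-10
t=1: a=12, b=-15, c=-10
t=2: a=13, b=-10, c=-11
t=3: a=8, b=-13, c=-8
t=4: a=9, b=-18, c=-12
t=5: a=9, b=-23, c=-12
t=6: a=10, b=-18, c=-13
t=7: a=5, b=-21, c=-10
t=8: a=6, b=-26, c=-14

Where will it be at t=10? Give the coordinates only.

Differencing gives (+0, -5, +0), (+1, +5, -1), (-5, -3, +3), (+1, -5, -4), (+0, -5, +0), (+1, +5, -1), (-5, -3, +3), (+1, -5, -4). This is the pattern (+0, -5, +0), (+1, +5, -1), (-5, -3, +3), (+1, -5, -4) repeated.
step 9: apply (+0, -5, +0) → a=6, b=-31, c=-14
step 10: apply (+1, +5, -1) → a=7, b=-26, c=-15

a=7, b=-26, c=-15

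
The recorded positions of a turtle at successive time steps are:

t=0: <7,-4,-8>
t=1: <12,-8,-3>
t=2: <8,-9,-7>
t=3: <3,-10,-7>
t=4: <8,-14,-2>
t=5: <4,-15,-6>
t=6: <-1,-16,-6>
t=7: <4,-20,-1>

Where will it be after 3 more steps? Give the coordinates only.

<0,-26,0>

Step-to-step displacements: <+5,-4,+5>, <-4,-1,-4>, <-5,-1,+0>, <+5,-4,+5>, <-4,-1,-4>, <-5,-1,+0>, <+5,-4,+5> — a repeating cycle of length 3.
step 8: apply <-4,-1,-4> → <0,-21,-5>
step 9: apply <-5,-1,+0> → <-5,-22,-5>
step 10: apply <+5,-4,+5> → <0,-26,0>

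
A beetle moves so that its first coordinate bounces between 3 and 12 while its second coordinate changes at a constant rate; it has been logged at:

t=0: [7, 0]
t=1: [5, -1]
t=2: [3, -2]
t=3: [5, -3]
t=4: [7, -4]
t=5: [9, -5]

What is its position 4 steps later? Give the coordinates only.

[7, -9]

The first coordinate travels 2 per step and bounces off the walls at 3 and 12.
  step 6: 9 → 11
  step 7: 11 → 11
  step 8: 11 → 9
  step 9: 9 → 7
The second coordinate changes by -1 each step: at step 9 it is -9.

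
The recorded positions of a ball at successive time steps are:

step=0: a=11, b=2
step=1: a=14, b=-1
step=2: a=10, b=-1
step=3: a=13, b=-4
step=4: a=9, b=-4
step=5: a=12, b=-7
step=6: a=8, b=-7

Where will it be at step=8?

The moves between consecutive positions are (+3, -3), (-4, +0), (+3, -3), (-4, +0), (+3, -3), (-4, +0); they repeat the 2-cycle [(+3, -3), (-4, +0)].
step 7: apply (+3, -3) → a=11, b=-10
step 8: apply (-4, +0) → a=7, b=-10

a=7, b=-10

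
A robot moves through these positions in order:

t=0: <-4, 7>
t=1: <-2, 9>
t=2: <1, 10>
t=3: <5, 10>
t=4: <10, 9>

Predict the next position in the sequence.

First differences are <+2, +2>, <+3, +1>, <+4, +0>, <+5, -1>; their common second difference is <+1, -1> (constant acceleration).
step 5: <10, 9> + <+6, -2> → <16, 7>

<16, 7>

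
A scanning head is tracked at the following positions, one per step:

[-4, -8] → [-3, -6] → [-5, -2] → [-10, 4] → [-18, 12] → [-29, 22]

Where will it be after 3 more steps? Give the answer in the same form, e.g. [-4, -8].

[-80, 64]

Taking differences between consecutive positions: [+1, +2], [-2, +4], [-5, +6], [-8, +8], [-11, +10]. These grow by [-3, +2] each step.
step 6: [-29, 22] + [-14, +12] → [-43, 34]
step 7: [-43, 34] + [-17, +14] → [-60, 48]
step 8: [-60, 48] + [-20, +16] → [-80, 64]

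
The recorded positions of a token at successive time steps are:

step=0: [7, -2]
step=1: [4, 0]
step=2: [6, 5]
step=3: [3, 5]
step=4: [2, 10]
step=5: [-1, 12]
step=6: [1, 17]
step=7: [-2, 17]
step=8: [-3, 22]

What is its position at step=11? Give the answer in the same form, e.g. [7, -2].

Step-to-step displacements: [-3, +2], [+2, +5], [-3, +0], [-1, +5], [-3, +2], [+2, +5], [-3, +0], [-1, +5] — a repeating cycle of length 4.
step 9: apply [-3, +2] → [-6, 24]
step 10: apply [+2, +5] → [-4, 29]
step 11: apply [-3, +0] → [-7, 29]

[-7, 29]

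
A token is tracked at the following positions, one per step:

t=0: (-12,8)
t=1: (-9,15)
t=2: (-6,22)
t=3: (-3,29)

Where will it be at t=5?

(3,43)

Constant displacement of (+3,+7) per step.
step 4: (-3,29) + (+3,+7) → (0,36)
step 5: (0,36) + (+3,+7) → (3,43)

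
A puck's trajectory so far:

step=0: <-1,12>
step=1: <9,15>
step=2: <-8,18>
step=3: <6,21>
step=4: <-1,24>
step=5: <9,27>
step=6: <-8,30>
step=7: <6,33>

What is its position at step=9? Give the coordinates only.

<9,39>

The first coordinate repeats the cycle [-1, 9, -8, 6] with period 4; step 9 mod 4 = 1, giving 9.
The second coordinate changes by +3 each step, so at step 9 it is 12 + 9·(3) = 39.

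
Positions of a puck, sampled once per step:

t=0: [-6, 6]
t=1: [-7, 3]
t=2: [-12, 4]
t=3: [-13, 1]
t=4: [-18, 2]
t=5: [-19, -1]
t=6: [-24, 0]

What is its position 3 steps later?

The moves between consecutive positions are [-1, -3], [-5, +1], [-1, -3], [-5, +1], [-1, -3], [-5, +1]; they repeat the 2-cycle [[-1, -3], [-5, +1]].
step 7: apply [-1, -3] → [-25, -3]
step 8: apply [-5, +1] → [-30, -2]
step 9: apply [-1, -3] → [-31, -5]

[-31, -5]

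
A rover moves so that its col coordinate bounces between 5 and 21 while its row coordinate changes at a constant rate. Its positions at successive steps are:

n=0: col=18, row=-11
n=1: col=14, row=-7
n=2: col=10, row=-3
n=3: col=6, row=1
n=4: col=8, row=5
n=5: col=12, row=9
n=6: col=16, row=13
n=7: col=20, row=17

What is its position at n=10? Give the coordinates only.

The col coordinate reflects between 5 and 21, moving 4 per step.
  step 8: 20 → 18
  step 9: 18 → 14
  step 10: 14 → 10
The row coordinate changes by +4 each step: at step 10 it is 29.

col=10, row=29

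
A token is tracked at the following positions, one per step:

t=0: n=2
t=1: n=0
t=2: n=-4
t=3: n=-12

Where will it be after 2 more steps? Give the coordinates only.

The jumps are -2, -4, -8 — a geometric progression with ratio 2.
step 4: -12 − 16 → n=-28
step 5: -28 − 32 → n=-60

n=-60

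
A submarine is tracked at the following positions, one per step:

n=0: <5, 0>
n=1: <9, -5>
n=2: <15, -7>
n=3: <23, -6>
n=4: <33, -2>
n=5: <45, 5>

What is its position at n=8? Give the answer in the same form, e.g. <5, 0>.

<93, 44>

First differences are <+4, -5>, <+6, -2>, <+8, +1>, <+10, +4>, <+12, +7>; their common second difference is <+2, +3> (constant acceleration).
step 6: <45, 5> + <+14, +10> → <59, 15>
step 7: <59, 15> + <+16, +13> → <75, 28>
step 8: <75, 28> + <+18, +16> → <93, 44>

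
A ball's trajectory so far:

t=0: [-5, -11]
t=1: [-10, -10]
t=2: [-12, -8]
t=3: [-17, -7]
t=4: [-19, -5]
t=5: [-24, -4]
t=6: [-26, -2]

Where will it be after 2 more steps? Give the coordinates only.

Differencing gives [-5, +1], [-2, +2], [-5, +1], [-2, +2], [-5, +1], [-2, +2]. This is the pattern [-5, +1], [-2, +2] repeated.
step 7: apply [-5, +1] → [-31, -1]
step 8: apply [-2, +2] → [-33, 1]

[-33, 1]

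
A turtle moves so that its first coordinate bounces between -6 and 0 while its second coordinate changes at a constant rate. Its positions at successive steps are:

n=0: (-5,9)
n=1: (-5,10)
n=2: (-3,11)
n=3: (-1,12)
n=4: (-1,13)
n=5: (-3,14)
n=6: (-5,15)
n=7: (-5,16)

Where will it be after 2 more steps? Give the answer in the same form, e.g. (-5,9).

The first coordinate travels 2 per step and bounces off the walls at -6 and 0.
  step 8: -5 → -3
  step 9: -3 → -1
The second coordinate changes by +1 each step: at step 9 it is 18.

(-1,18)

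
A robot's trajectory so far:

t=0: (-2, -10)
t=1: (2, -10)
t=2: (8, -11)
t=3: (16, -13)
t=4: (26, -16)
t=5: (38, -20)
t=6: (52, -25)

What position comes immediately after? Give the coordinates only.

(68, -31)

First differences are (+4, +0), (+6, -1), (+8, -2), (+10, -3), (+12, -4), (+14, -5); their common second difference is (+2, -1) (constant acceleration).
step 7: (52, -25) + (+16, -6) → (68, -31)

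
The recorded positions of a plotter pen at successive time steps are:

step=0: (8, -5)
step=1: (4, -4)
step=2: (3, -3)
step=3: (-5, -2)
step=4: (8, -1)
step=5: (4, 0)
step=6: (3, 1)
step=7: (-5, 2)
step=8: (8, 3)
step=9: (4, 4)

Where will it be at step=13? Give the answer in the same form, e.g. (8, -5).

First: cycles through 8, 4, 3, -5 every 4 steps. Step 13 lands at position 1 of the cycle → 4.
Second: linear, +1 per step → 8 at step 13.

(4, 8)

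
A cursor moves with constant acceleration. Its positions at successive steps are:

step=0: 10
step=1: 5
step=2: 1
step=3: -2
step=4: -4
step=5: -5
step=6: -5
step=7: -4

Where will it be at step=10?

First differences are -5, -4, -3, -2, -1, +0, +1; their common second difference is +1 (constant acceleration).
step 8: -4 + 2 → -2
step 9: -2 + 3 → 1
step 10: 1 + 4 → 5

5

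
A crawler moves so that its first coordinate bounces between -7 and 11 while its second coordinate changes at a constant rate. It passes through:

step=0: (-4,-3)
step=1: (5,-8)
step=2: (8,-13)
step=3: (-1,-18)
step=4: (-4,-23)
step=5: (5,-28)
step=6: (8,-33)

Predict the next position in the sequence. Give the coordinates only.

The first coordinate reflects between -7 and 11, moving 9 per step.
  step 7: 8 → -1
The second coordinate changes by -5 each step: at step 7 it is -38.

(-1,-38)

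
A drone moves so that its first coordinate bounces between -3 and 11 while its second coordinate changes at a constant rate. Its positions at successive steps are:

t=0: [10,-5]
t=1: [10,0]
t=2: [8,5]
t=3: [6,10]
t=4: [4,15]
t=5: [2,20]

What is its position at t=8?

[-2,35]

The first coordinate travels 2 per step and bounces off the walls at -3 and 11.
  step 6: 2 → 0
  step 7: 0 → -2
  step 8: -2 → -2
The second coordinate changes by +5 each step: at step 8 it is 35.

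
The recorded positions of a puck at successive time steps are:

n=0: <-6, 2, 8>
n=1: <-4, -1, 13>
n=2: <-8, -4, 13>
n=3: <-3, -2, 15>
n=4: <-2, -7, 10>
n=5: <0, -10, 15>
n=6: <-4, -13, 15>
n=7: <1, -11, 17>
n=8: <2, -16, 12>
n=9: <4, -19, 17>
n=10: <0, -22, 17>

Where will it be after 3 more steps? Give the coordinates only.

Step-to-step displacements: <+2, -3, +5>, <-4, -3, +0>, <+5, +2, +2>, <+1, -5, -5>, <+2, -3, +5>, <-4, -3, +0>, <+5, +2, +2>, <+1, -5, -5>, <+2, -3, +5>, <-4, -3, +0> — a repeating cycle of length 4.
step 11: apply <+5, +2, +2> → <5, -20, 19>
step 12: apply <+1, -5, -5> → <6, -25, 14>
step 13: apply <+2, -3, +5> → <8, -28, 19>

<8, -28, 19>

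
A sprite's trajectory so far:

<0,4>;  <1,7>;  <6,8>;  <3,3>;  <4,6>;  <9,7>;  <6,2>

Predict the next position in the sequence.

Differencing gives <+1,+3>, <+5,+1>, <-3,-5>, <+1,+3>, <+5,+1>, <-3,-5>. This is the pattern <+1,+3>, <+5,+1>, <-3,-5> repeated.
step 7: apply <+1,+3> → <7,5>

<7,5>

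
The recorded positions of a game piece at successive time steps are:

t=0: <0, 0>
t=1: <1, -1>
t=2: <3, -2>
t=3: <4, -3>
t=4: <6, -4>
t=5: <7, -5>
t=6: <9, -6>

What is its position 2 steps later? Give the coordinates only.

Step-to-step displacements: <+1, -1>, <+2, -1>, <+1, -1>, <+2, -1>, <+1, -1>, <+2, -1> — a repeating cycle of length 2.
step 7: apply <+1, -1> → <10, -7>
step 8: apply <+2, -1> → <12, -8>

<12, -8>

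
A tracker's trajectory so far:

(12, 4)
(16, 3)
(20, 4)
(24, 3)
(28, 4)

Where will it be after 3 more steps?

(40, 3)

Step-to-step displacements: (+4, -1), (+4, +1), (+4, -1), (+4, +1) — a repeating cycle of length 2.
step 5: apply (+4, -1) → (32, 3)
step 6: apply (+4, +1) → (36, 4)
step 7: apply (+4, -1) → (40, 3)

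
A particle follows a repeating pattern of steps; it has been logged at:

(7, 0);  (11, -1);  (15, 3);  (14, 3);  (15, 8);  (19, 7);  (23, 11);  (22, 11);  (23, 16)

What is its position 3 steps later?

(30, 19)

The moves between consecutive positions are (+4, -1), (+4, +4), (-1, +0), (+1, +5), (+4, -1), (+4, +4), (-1, +0), (+1, +5); they repeat the 4-cycle [(+4, -1), (+4, +4), (-1, +0), (+1, +5)].
step 9: apply (+4, -1) → (27, 15)
step 10: apply (+4, +4) → (31, 19)
step 11: apply (-1, +0) → (30, 19)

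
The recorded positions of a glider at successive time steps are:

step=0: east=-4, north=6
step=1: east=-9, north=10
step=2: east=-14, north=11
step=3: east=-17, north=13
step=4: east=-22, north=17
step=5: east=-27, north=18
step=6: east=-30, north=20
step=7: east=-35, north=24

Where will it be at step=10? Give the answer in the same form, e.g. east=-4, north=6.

The moves between consecutive positions are (-5, +4), (-5, +1), (-3, +2), (-5, +4), (-5, +1), (-3, +2), (-5, +4); they repeat the 3-cycle [(-5, +4), (-5, +1), (-3, +2)].
step 8: apply (-5, +1) → east=-40, north=25
step 9: apply (-3, +2) → east=-43, north=27
step 10: apply (-5, +4) → east=-48, north=31

east=-48, north=31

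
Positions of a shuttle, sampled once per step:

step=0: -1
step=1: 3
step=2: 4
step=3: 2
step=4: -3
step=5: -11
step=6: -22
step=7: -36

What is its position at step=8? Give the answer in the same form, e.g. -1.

Successive displacements: +4, +1, -2, -5, -8, -11, -14 — each changes by -3.
step 8: -36 − 17 → -53

-53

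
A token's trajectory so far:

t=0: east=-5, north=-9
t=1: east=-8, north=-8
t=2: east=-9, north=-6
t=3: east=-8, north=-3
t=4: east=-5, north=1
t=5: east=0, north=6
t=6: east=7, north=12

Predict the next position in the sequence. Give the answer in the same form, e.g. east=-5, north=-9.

east=16, north=19

Taking differences between consecutive positions: (-3, +1), (-1, +2), (+1, +3), (+3, +4), (+5, +5), (+7, +6). These grow by (+2, +1) each step.
step 7: east=7, north=12 + (+9, +7) → east=16, north=19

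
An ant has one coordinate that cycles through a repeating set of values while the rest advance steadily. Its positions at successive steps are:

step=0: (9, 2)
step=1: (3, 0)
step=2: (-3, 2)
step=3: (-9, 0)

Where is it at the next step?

(-15, 2)

The first coordinate changes by -6 each step, so at step 4 it is 9 + 4·(-6) = -15.
The second coordinate repeats the cycle [2, 0] with period 2; step 4 mod 2 = 0, giving 2.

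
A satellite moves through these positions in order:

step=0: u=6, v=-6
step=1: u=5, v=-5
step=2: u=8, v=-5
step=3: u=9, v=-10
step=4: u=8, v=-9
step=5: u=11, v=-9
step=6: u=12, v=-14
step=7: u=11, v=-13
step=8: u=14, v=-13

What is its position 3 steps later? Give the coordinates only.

The moves between consecutive positions are (-1, +1), (+3, +0), (+1, -5), (-1, +1), (+3, +0), (+1, -5), (-1, +1), (+3, +0); they repeat the 3-cycle [(-1, +1), (+3, +0), (+1, -5)].
step 9: apply (+1, -5) → u=15, v=-18
step 10: apply (-1, +1) → u=14, v=-17
step 11: apply (+3, +0) → u=17, v=-17

u=17, v=-17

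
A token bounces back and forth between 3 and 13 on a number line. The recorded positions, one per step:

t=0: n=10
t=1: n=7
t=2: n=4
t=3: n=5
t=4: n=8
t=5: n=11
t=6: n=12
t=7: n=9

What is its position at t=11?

n=9

The value reflects between 3 and 13, moving 3 per step.
  step 8: 9 → 6
  step 9: 6 → 3
  step 10: 3 → 6
  step 11: 6 → 9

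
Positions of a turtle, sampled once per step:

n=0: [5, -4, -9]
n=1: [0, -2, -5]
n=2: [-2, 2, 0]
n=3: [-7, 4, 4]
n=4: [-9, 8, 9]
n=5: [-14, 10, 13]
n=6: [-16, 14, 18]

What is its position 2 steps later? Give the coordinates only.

Differencing gives [-5, +2, +4], [-2, +4, +5], [-5, +2, +4], [-2, +4, +5], [-5, +2, +4], [-2, +4, +5]. This is the pattern [-5, +2, +4], [-2, +4, +5] repeated.
step 7: apply [-5, +2, +4] → [-21, 16, 22]
step 8: apply [-2, +4, +5] → [-23, 20, 27]

[-23, 20, 27]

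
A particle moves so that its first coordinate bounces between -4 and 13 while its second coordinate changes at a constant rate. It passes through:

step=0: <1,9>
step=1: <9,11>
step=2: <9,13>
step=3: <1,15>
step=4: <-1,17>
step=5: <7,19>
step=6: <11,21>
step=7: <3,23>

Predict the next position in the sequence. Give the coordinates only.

The first coordinate travels 8 per step and bounces off the walls at -4 and 13.
  step 8: 3 → -3
The second coordinate changes by +2 each step: at step 8 it is 25.

<-3,25>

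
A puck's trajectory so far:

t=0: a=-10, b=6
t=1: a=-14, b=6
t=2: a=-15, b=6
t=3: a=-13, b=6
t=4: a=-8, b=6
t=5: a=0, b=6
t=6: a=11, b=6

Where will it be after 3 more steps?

Successive displacements: (-4,+0), (-1,+0), (+2,+0), (+5,+0), (+8,+0), (+11,+0) — each changes by (+3,+0).
step 7: a=11, b=6 + (+14,+0) → a=25, b=6
step 8: a=25, b=6 + (+17,+0) → a=42, b=6
step 9: a=42, b=6 + (+20,+0) → a=62, b=6

a=62, b=6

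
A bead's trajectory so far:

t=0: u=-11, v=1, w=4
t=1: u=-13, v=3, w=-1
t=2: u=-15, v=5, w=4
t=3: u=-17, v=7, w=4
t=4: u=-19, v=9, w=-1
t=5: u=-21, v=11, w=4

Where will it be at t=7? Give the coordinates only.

The u coordinate changes by -2 each step, so at step 7 it is -11 + 7·(-2) = -25.
The v coordinate changes by +2 each step, so at step 7 it is 1 + 7·(2) = 15.
The w coordinate repeats the cycle [4, -1, 4] with period 3; step 7 mod 3 = 1, giving -1.

u=-25, v=15, w=-1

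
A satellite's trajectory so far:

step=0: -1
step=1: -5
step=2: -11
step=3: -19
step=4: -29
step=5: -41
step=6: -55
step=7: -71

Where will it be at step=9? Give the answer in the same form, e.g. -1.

Successive displacements: -4, -6, -8, -10, -12, -14, -16 — each changes by -2.
step 8: -71 − 18 → -89
step 9: -89 − 20 → -109

-109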